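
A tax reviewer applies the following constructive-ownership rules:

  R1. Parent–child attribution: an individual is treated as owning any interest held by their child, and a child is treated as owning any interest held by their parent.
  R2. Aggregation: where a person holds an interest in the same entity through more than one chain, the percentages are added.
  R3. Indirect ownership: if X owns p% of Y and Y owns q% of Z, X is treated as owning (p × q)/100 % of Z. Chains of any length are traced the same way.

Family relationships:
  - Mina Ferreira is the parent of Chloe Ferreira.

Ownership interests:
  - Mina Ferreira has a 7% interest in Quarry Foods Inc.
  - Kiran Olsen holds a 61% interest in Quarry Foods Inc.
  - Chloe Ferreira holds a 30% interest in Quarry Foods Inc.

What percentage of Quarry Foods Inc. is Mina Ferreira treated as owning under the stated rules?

37%

By parent–child attribution (R1), Mina Ferreira is treated as also owning Chloe Ferreira's interest in Quarry Foods Inc, giving 7% + 30% = 37%.
Direct interest in Quarry Foods Inc: 37%.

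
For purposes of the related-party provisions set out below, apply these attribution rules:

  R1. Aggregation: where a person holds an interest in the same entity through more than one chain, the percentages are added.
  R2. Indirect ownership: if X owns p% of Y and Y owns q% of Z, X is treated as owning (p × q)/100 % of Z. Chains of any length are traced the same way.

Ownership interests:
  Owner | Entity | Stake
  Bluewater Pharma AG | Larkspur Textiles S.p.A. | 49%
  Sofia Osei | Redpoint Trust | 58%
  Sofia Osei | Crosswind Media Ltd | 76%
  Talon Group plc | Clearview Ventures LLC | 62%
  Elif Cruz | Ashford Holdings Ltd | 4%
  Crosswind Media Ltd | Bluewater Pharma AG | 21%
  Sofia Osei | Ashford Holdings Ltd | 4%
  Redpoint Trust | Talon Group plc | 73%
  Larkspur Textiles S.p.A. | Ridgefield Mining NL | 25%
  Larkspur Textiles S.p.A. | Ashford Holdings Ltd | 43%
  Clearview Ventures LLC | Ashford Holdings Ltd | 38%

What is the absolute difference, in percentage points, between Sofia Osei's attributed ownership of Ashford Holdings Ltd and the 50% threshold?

32.661924

Chain via Redpoint Trust → Talon Group plc → Clearview Ventures LLC (R2): 58% × 73% × 62% × 38% = 9.975304% of Ashford Holdings Ltd.
Chain via Crosswind Media Ltd → Bluewater Pharma AG → Larkspur Textiles S.p.A. (R2): 76% × 21% × 49% × 43% = 3.362772% of Ashford Holdings Ltd.
Direct interest in Ashford Holdings Ltd: 4%.
Aggregating (R1): 9.975304% + 3.362772% + 4% = 17.338076%.
17.338076% falls short of the 50% threshold by 32.661924 percentage points.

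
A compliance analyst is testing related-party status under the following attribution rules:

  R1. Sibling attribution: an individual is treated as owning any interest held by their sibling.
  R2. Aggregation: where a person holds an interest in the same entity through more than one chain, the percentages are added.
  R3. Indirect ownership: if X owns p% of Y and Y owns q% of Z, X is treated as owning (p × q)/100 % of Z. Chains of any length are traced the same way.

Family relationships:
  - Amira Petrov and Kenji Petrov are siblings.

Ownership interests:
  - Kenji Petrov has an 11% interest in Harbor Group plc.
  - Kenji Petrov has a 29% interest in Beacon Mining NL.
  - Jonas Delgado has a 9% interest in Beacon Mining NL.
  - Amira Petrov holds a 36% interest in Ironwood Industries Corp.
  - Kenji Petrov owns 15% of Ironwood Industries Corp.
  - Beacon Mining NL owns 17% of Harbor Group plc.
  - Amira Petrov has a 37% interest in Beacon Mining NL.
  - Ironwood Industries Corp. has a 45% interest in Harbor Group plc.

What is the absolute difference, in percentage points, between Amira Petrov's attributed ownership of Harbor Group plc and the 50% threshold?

By sibling attribution (R1), Amira Petrov is treated as also owning Kenji Petrov's interest in Ironwood Industries Corp, giving 36% + 15% = 51%.
By sibling attribution (R1), Amira Petrov is treated as also owning Kenji Petrov's interest in Beacon Mining NL, giving 37% + 29% = 66%.
By sibling attribution (R1), Amira Petrov is treated as owning Kenji Petrov's 11% interest in Harbor Group plc.
Chain via Ironwood Industries Corp. (R3): 51% × 45% = 22.95% of Harbor Group plc.
Chain via Beacon Mining NL (R3): 66% × 17% = 11.22% of Harbor Group plc.
Direct interest in Harbor Group plc: 11%.
Aggregating (R2): 22.95% + 11.22% + 11% = 45.17%.
45.17% falls short of the 50% threshold by 4.83 percentage points.

4.83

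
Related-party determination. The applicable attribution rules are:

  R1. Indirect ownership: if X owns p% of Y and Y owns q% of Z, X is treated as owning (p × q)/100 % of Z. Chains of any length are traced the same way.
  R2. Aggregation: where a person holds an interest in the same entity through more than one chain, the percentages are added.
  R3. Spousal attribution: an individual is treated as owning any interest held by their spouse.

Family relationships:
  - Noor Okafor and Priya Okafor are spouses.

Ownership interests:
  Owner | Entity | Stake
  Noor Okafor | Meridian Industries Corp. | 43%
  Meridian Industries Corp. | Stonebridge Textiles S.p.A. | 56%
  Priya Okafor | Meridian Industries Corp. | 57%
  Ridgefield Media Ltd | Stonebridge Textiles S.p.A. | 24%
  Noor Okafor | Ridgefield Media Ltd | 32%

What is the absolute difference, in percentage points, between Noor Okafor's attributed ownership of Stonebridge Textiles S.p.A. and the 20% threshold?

By spousal attribution (R3), Noor Okafor is treated as also owning Priya Okafor's interest in Meridian Industries Corp, giving 43% + 57% = 100%.
Chain via Ridgefield Media Ltd (R1): 32% × 24% = 7.68% of Stonebridge Textiles S.p.A.
Chain via Meridian Industries Corp. (R1): 100% × 56% = 56% of Stonebridge Textiles S.p.A.
Aggregating (R2): 7.68% + 56% = 63.68%.
63.68% exceeds the 20% threshold by 43.68 percentage points.

43.68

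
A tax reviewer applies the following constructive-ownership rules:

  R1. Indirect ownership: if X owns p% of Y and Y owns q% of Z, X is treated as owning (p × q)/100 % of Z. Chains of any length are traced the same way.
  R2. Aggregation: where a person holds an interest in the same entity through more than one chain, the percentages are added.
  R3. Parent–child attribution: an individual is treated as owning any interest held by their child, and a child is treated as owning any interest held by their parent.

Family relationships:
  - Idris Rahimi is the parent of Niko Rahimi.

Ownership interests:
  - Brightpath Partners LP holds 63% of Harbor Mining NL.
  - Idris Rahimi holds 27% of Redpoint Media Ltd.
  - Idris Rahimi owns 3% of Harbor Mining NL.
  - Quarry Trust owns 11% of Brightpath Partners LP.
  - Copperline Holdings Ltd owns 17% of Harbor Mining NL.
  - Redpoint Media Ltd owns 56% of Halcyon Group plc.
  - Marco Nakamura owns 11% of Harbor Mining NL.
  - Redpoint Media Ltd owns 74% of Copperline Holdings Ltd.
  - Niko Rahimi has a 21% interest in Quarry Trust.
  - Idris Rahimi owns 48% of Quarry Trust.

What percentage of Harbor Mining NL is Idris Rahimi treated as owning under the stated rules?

By parent–child attribution (R3), Idris Rahimi is treated as also owning Niko Rahimi's interest in Quarry Trust, giving 48% + 21% = 69%.
Chain via Quarry Trust → Brightpath Partners LP (R1): 69% × 11% × 63% = 4.7817% of Harbor Mining NL.
Chain via Redpoint Media Ltd → Copperline Holdings Ltd (R1): 27% × 74% × 17% = 3.3966% of Harbor Mining NL.
Direct interest in Harbor Mining NL: 3%.
Aggregating (R2): 4.7817% + 3.3966% + 3% = 11.1783%.

11.1783%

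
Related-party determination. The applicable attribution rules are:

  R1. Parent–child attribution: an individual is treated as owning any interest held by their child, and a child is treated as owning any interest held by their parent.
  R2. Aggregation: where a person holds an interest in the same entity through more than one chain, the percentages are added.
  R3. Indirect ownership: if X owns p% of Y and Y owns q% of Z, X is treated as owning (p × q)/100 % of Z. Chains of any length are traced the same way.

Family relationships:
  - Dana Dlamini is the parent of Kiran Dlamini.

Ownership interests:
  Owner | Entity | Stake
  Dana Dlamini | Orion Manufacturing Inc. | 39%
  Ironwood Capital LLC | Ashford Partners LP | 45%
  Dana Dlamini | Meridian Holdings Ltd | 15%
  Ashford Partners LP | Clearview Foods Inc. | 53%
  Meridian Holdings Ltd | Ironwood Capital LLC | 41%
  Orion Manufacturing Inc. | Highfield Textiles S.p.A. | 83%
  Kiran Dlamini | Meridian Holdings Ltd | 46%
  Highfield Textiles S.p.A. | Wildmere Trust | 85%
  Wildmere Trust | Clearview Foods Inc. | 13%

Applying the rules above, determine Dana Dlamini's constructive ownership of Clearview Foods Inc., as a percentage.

9.54177%

By parent–child attribution (R1), Dana Dlamini is treated as also owning Kiran Dlamini's interest in Meridian Holdings Ltd, giving 15% + 46% = 61%.
Chain via Orion Manufacturing Inc. → Highfield Textiles S.p.A. → Wildmere Trust (R3): 39% × 83% × 85% × 13% = 3.576885% of Clearview Foods Inc.
Chain via Meridian Holdings Ltd → Ironwood Capital LLC → Ashford Partners LP (R3): 61% × 41% × 45% × 53% = 5.964885% of Clearview Foods Inc.
Aggregating (R2): 3.576885% + 5.964885% = 9.54177%.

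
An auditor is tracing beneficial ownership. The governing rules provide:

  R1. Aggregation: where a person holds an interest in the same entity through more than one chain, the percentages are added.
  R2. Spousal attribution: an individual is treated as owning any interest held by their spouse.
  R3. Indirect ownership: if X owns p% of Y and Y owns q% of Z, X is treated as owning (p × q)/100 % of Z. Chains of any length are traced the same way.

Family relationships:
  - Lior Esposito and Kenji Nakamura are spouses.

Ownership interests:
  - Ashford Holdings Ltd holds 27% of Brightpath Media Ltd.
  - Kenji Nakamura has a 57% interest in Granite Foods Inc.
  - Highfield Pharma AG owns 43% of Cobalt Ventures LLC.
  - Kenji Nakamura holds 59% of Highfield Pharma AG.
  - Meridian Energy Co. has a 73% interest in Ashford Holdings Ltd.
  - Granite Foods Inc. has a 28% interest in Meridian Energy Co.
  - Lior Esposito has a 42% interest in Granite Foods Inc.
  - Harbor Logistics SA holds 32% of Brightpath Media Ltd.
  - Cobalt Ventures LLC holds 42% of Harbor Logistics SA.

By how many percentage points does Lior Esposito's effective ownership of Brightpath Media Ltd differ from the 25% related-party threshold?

By spousal attribution (R2), Lior Esposito is treated as also owning Kenji Nakamura's interest in Granite Foods Inc, giving 42% + 57% = 99%.
By spousal attribution (R2), Lior Esposito is treated as owning Kenji Nakamura's 59% interest in Highfield Pharma AG.
Chain via Granite Foods Inc. → Meridian Energy Co. → Ashford Holdings Ltd (R3): 99% × 28% × 73% × 27% = 5.463612% of Brightpath Media Ltd.
Chain via Highfield Pharma AG → Cobalt Ventures LLC → Harbor Logistics SA (R3): 59% × 43% × 42% × 32% = 3.409728% of Brightpath Media Ltd.
Aggregating (R1): 5.463612% + 3.409728% = 8.87334%.
8.87334% falls short of the 25% threshold by 16.12666 percentage points.

16.12666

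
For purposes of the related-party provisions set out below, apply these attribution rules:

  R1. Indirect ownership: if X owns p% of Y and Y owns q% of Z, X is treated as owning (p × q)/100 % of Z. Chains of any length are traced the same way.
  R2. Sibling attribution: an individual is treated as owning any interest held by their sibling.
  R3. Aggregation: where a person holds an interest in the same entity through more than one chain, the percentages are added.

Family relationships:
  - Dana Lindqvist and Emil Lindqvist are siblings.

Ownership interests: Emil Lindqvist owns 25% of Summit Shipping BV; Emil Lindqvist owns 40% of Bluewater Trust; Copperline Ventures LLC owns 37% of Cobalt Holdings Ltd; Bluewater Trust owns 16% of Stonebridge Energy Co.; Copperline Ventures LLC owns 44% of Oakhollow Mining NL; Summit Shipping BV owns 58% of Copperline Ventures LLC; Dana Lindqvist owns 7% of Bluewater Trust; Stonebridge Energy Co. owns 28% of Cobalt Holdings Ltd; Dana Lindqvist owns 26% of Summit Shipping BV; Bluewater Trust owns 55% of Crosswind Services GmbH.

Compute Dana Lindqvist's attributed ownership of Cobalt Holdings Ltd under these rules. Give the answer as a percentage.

13.0502%

By sibling attribution (R2), Dana Lindqvist is treated as also owning Emil Lindqvist's interest in Bluewater Trust, giving 7% + 40% = 47%.
By sibling attribution (R2), Dana Lindqvist is treated as also owning Emil Lindqvist's interest in Summit Shipping BV, giving 26% + 25% = 51%.
Chain via Bluewater Trust → Stonebridge Energy Co. (R1): 47% × 16% × 28% = 2.1056% of Cobalt Holdings Ltd.
Chain via Summit Shipping BV → Copperline Ventures LLC (R1): 51% × 58% × 37% = 10.9446% of Cobalt Holdings Ltd.
Aggregating (R3): 2.1056% + 10.9446% = 13.0502%.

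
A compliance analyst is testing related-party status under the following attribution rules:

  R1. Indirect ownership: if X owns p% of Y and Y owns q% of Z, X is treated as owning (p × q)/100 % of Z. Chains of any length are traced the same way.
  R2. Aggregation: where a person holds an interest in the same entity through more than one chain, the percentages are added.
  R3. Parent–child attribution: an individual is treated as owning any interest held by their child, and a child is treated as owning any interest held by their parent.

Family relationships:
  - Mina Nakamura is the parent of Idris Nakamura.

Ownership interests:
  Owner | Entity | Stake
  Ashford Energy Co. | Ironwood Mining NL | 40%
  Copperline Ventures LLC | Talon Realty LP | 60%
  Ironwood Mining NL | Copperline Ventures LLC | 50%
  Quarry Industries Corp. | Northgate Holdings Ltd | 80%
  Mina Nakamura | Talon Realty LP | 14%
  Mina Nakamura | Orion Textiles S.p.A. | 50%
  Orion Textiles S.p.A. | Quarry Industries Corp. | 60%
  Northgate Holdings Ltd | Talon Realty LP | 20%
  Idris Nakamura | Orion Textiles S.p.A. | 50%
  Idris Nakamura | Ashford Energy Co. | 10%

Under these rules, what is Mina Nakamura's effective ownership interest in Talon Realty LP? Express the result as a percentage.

By parent–child attribution (R3), Mina Nakamura is treated as also owning Idris Nakamura's interest in Orion Textiles S.p.A, giving 50% + 50% = 100%.
By parent–child attribution (R3), Mina Nakamura is treated as owning Idris Nakamura's 10% interest in Ashford Energy Co.
Chain via Orion Textiles S.p.A. → Quarry Industries Corp. → Northgate Holdings Ltd (R1): 100% × 60% × 80% × 20% = 9.6% of Talon Realty LP.
Direct interest in Talon Realty LP: 14%.
Chain via Ashford Energy Co. → Ironwood Mining NL → Copperline Ventures LLC (R1): 10% × 40% × 50% × 60% = 1.2% of Talon Realty LP.
Aggregating (R2): 9.6% + 14% + 1.2% = 24.8%.

24.8%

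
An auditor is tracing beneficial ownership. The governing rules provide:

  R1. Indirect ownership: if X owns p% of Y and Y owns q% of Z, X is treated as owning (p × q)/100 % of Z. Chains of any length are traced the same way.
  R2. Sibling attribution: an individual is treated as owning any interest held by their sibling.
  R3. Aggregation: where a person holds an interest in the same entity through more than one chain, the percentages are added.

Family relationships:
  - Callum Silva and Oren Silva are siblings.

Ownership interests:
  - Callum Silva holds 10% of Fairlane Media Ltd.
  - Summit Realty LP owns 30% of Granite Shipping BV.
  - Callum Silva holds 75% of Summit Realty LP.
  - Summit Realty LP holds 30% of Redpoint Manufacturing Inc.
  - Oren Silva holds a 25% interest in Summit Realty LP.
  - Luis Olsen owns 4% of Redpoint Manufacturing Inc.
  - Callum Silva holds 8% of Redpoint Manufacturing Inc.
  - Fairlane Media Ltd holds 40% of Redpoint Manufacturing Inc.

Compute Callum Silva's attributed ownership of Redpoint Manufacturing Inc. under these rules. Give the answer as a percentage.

42%

By sibling attribution (R2), Callum Silva is treated as also owning Oren Silva's interest in Summit Realty LP, giving 75% + 25% = 100%.
Chain via Fairlane Media Ltd (R1): 10% × 40% = 4% of Redpoint Manufacturing Inc.
Chain via Summit Realty LP (R1): 100% × 30% = 30% of Redpoint Manufacturing Inc.
Direct interest in Redpoint Manufacturing Inc: 8%.
Aggregating (R3): 4% + 30% + 8% = 42%.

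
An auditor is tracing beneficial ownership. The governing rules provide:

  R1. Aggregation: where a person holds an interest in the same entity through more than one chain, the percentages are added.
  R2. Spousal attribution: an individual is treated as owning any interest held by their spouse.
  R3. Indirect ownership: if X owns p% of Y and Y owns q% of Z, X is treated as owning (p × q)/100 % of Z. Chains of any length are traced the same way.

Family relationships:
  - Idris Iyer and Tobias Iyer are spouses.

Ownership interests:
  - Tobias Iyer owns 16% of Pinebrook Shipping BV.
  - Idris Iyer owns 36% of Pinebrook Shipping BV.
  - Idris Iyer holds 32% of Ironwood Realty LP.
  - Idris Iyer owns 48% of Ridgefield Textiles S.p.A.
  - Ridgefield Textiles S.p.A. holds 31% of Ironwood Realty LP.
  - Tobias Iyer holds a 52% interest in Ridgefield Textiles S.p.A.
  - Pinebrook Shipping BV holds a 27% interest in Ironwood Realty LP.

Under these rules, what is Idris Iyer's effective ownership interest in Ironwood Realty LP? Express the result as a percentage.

By spousal attribution (R2), Idris Iyer is treated as also owning Tobias Iyer's interest in Ridgefield Textiles S.p.A, giving 48% + 52% = 100%.
By spousal attribution (R2), Idris Iyer is treated as also owning Tobias Iyer's interest in Pinebrook Shipping BV, giving 36% + 16% = 52%.
Chain via Ridgefield Textiles S.p.A. (R3): 100% × 31% = 31% of Ironwood Realty LP.
Chain via Pinebrook Shipping BV (R3): 52% × 27% = 14.04% of Ironwood Realty LP.
Direct interest in Ironwood Realty LP: 32%.
Aggregating (R1): 31% + 14.04% + 32% = 77.04%.

77.04%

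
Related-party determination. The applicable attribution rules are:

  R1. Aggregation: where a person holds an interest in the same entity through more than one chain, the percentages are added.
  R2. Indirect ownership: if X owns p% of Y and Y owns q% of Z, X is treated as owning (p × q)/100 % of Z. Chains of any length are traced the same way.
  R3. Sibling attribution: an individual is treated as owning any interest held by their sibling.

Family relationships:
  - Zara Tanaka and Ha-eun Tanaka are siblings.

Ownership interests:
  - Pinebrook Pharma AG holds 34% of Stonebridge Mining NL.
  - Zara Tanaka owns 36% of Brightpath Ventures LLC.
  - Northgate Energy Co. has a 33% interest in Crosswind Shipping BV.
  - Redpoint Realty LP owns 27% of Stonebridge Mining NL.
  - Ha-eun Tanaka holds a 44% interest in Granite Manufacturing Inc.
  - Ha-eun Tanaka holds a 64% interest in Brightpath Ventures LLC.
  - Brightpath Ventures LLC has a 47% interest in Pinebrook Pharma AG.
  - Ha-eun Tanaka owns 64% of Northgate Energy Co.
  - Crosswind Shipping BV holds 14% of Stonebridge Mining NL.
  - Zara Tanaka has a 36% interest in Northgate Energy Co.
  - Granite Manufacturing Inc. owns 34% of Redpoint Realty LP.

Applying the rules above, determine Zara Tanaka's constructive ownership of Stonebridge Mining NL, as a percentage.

By sibling attribution (R3), Zara Tanaka is treated as also owning Ha-eun Tanaka's interest in Brightpath Ventures LLC, giving 36% + 64% = 100%.
By sibling attribution (R3), Zara Tanaka is treated as also owning Ha-eun Tanaka's interest in Northgate Energy Co, giving 36% + 64% = 100%.
By sibling attribution (R3), Zara Tanaka is treated as owning Ha-eun Tanaka's 44% interest in Granite Manufacturing Inc.
Chain via Brightpath Ventures LLC → Pinebrook Pharma AG (R2): 100% × 47% × 34% = 15.98% of Stonebridge Mining NL.
Chain via Northgate Energy Co. → Crosswind Shipping BV (R2): 100% × 33% × 14% = 4.62% of Stonebridge Mining NL.
Chain via Granite Manufacturing Inc. → Redpoint Realty LP (R2): 44% × 34% × 27% = 4.0392% of Stonebridge Mining NL.
Aggregating (R1): 15.98% + 4.62% + 4.0392% = 24.6392%.

24.6392%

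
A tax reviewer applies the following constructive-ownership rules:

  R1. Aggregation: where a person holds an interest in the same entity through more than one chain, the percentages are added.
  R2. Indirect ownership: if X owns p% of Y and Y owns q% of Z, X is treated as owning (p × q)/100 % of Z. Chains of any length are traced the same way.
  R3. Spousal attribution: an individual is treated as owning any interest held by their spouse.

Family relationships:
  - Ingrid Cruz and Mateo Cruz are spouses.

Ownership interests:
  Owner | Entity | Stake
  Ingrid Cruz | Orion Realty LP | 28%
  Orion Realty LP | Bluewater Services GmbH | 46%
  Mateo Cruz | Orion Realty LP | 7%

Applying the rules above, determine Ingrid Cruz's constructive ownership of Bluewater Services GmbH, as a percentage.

By spousal attribution (R3), Ingrid Cruz is treated as also owning Mateo Cruz's interest in Orion Realty LP, giving 28% + 7% = 35%.
Chain via Orion Realty LP (R2): 35% × 46% = 16.1% of Bluewater Services GmbH.

16.1%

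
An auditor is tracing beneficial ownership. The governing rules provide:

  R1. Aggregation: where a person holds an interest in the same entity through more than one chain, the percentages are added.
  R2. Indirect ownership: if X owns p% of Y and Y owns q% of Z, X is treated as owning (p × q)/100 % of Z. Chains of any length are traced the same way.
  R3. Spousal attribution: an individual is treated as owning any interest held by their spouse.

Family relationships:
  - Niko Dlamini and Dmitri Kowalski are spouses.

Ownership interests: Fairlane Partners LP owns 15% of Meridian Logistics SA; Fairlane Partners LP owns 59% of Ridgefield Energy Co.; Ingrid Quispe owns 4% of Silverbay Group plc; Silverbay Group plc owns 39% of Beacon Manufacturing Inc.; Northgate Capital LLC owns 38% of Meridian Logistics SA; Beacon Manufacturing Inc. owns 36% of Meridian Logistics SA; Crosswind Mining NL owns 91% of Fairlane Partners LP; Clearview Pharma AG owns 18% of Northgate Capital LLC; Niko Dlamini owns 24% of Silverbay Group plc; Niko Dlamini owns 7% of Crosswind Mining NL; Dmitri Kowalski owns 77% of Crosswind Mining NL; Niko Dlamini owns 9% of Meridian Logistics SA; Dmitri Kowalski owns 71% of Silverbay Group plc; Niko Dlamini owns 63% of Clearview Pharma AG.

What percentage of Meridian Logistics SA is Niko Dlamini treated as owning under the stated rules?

By spousal attribution (R3), Niko Dlamini is treated as also owning Dmitri Kowalski's interest in Silverbay Group plc, giving 24% + 71% = 95%.
By spousal attribution (R3), Niko Dlamini is treated as also owning Dmitri Kowalski's interest in Crosswind Mining NL, giving 7% + 77% = 84%.
Chain via Silverbay Group plc → Beacon Manufacturing Inc. (R2): 95% × 39% × 36% = 13.338% of Meridian Logistics SA.
Chain via Clearview Pharma AG → Northgate Capital LLC (R2): 63% × 18% × 38% = 4.3092% of Meridian Logistics SA.
Chain via Crosswind Mining NL → Fairlane Partners LP (R2): 84% × 91% × 15% = 11.466% of Meridian Logistics SA.
Direct interest in Meridian Logistics SA: 9%.
Aggregating (R1): 13.338% + 4.3092% + 11.466% + 9% = 38.1132%.

38.1132%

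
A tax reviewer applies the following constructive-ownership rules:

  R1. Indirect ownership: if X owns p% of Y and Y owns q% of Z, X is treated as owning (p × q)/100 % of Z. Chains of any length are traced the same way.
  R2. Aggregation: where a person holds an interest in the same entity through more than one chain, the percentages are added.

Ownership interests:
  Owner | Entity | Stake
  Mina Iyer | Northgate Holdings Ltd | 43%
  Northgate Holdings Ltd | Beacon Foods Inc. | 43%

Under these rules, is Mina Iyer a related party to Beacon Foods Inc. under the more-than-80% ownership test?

Chain via Northgate Holdings Ltd (R1): 43% × 43% = 18.49% of Beacon Foods Inc.
18.49% does not exceed the 80% threshold, so Mina is not a related party to Beacon Foods Inc.

No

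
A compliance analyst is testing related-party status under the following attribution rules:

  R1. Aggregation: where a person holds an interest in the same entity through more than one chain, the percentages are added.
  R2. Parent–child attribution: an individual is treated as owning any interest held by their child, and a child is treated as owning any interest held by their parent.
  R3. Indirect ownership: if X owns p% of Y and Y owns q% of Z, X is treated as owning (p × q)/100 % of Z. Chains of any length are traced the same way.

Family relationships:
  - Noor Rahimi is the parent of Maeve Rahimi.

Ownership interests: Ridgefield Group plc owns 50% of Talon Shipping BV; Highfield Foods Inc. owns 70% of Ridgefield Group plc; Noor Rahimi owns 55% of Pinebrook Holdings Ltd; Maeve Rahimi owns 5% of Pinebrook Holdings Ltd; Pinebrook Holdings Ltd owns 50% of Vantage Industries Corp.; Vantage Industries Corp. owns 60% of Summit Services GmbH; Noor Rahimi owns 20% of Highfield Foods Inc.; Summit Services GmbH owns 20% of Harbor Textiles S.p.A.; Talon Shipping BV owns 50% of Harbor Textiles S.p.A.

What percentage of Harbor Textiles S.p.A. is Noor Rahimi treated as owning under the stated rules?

By parent–child attribution (R2), Noor Rahimi is treated as also owning Maeve Rahimi's interest in Pinebrook Holdings Ltd, giving 55% + 5% = 60%.
Chain via Highfield Foods Inc. → Ridgefield Group plc → Talon Shipping BV (R3): 20% × 70% × 50% × 50% = 3.5% of Harbor Textiles S.p.A.
Chain via Pinebrook Holdings Ltd → Vantage Industries Corp. → Summit Services GmbH (R3): 60% × 50% × 60% × 20% = 3.6% of Harbor Textiles S.p.A.
Aggregating (R1): 3.5% + 3.6% = 7.1%.

7.1%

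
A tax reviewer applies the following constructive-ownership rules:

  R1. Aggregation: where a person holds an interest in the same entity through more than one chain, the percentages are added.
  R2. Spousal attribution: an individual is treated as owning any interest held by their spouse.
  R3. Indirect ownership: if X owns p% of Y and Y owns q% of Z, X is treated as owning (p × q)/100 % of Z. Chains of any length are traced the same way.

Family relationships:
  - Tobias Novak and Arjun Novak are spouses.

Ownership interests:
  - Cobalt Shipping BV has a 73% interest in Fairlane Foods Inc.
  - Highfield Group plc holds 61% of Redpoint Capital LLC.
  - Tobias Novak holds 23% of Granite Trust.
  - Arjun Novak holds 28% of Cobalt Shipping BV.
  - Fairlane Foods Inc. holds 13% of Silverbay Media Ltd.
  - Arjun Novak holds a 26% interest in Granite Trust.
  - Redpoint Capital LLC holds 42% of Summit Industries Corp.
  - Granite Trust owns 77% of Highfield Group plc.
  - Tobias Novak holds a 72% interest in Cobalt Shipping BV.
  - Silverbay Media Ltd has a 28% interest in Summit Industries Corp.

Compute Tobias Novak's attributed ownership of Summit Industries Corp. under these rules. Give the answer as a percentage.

12.323626%

By spousal attribution (R2), Tobias Novak is treated as also owning Arjun Novak's interest in Granite Trust, giving 23% + 26% = 49%.
By spousal attribution (R2), Tobias Novak is treated as also owning Arjun Novak's interest in Cobalt Shipping BV, giving 72% + 28% = 100%.
Chain via Granite Trust → Highfield Group plc → Redpoint Capital LLC (R3): 49% × 77% × 61% × 42% = 9.666426% of Summit Industries Corp.
Chain via Cobalt Shipping BV → Fairlane Foods Inc. → Silverbay Media Ltd (R3): 100% × 73% × 13% × 28% = 2.6572% of Summit Industries Corp.
Aggregating (R1): 9.666426% + 2.6572% = 12.323626%.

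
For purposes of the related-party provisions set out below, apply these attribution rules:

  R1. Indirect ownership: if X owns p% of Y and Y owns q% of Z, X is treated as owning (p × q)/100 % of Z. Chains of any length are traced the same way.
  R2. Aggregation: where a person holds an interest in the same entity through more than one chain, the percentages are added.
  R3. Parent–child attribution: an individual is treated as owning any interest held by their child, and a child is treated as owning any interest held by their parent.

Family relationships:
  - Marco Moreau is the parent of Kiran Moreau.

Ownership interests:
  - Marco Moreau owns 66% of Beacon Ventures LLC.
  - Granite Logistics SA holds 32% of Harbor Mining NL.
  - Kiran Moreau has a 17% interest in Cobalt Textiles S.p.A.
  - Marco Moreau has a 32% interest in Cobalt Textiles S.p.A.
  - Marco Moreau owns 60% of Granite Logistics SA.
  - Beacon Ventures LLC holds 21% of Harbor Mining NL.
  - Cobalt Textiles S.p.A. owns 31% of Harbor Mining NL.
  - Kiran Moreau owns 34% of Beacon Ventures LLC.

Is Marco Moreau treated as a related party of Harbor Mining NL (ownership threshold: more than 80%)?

By parent–child attribution (R3), Marco Moreau is treated as also owning Kiran Moreau's interest in Beacon Ventures LLC, giving 66% + 34% = 100%.
By parent–child attribution (R3), Marco Moreau is treated as also owning Kiran Moreau's interest in Cobalt Textiles S.p.A, giving 32% + 17% = 49%.
Chain via Beacon Ventures LLC (R1): 100% × 21% = 21% of Harbor Mining NL.
Chain via Granite Logistics SA (R1): 60% × 32% = 19.2% of Harbor Mining NL.
Chain via Cobalt Textiles S.p.A. (R1): 49% × 31% = 15.19% of Harbor Mining NL.
Aggregating (R2): 21% + 19.2% + 15.19% = 55.39%.
55.39% does not exceed the 80% threshold, so Marco is not a related party to Harbor Mining NL.

No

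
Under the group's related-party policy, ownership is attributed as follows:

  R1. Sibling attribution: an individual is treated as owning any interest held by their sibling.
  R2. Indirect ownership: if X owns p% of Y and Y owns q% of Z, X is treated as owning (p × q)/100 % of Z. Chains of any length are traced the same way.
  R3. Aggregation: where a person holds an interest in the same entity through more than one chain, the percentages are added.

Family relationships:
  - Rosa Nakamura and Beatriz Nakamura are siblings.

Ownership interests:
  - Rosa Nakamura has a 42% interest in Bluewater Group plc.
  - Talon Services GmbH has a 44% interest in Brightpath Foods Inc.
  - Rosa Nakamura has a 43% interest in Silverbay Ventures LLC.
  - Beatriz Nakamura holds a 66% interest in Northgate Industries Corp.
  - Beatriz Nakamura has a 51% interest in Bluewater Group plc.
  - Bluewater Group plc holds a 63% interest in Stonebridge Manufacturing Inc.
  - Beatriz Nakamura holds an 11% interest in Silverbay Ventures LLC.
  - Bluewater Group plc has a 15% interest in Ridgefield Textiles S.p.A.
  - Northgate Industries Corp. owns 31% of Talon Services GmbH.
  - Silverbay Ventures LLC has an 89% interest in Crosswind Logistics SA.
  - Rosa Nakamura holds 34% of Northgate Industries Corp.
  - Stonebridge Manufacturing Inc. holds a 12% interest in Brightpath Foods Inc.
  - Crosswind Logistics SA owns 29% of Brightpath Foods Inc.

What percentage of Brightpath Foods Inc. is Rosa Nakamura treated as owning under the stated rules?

By sibling attribution (R1), Rosa Nakamura is treated as also owning Beatriz Nakamura's interest in Bluewater Group plc, giving 42% + 51% = 93%.
By sibling attribution (R1), Rosa Nakamura is treated as also owning Beatriz Nakamura's interest in Silverbay Ventures LLC, giving 43% + 11% = 54%.
By sibling attribution (R1), Rosa Nakamura is treated as also owning Beatriz Nakamura's interest in Northgate Industries Corp, giving 34% + 66% = 100%.
Chain via Bluewater Group plc → Stonebridge Manufacturing Inc. (R2): 93% × 63% × 12% = 7.0308% of Brightpath Foods Inc.
Chain via Silverbay Ventures LLC → Crosswind Logistics SA (R2): 54% × 89% × 29% = 13.9374% of Brightpath Foods Inc.
Chain via Northgate Industries Corp. → Talon Services GmbH (R2): 100% × 31% × 44% = 13.64% of Brightpath Foods Inc.
Aggregating (R3): 7.0308% + 13.9374% + 13.64% = 34.6082%.

34.6082%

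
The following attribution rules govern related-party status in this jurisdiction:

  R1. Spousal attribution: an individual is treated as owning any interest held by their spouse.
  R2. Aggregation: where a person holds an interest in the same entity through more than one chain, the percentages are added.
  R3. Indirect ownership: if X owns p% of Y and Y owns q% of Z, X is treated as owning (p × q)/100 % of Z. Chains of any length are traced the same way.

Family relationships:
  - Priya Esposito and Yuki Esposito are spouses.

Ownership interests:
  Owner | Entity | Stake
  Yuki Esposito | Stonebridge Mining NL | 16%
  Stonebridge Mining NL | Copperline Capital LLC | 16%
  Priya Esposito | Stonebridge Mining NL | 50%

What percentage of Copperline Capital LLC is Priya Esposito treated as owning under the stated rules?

10.56%

By spousal attribution (R1), Priya Esposito is treated as also owning Yuki Esposito's interest in Stonebridge Mining NL, giving 50% + 16% = 66%.
Chain via Stonebridge Mining NL (R3): 66% × 16% = 10.56% of Copperline Capital LLC.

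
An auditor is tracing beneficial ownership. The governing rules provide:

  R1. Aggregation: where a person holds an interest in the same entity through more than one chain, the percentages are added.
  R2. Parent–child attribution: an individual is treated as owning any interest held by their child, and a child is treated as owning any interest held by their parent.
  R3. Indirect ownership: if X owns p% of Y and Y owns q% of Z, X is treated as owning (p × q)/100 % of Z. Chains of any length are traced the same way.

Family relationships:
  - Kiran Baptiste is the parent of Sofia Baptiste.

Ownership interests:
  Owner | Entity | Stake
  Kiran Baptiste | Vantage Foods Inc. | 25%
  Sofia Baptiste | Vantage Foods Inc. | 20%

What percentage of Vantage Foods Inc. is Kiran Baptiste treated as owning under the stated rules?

45%

By parent–child attribution (R2), Kiran Baptiste is treated as also owning Sofia Baptiste's interest in Vantage Foods Inc, giving 25% + 20% = 45%.
Direct interest in Vantage Foods Inc: 45%.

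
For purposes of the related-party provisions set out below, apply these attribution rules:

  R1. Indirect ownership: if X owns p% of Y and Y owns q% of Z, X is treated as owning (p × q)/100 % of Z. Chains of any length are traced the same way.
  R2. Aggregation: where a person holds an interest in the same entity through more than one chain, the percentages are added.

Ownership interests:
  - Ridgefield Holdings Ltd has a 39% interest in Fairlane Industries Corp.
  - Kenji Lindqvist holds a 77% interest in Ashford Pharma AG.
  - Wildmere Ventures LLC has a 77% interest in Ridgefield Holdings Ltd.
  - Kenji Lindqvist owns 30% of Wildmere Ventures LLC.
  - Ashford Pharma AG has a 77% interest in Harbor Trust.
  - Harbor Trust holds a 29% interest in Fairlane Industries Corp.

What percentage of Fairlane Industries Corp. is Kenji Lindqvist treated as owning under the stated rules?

26.2031%

Chain via Wildmere Ventures LLC → Ridgefield Holdings Ltd (R1): 30% × 77% × 39% = 9.009% of Fairlane Industries Corp.
Chain via Ashford Pharma AG → Harbor Trust (R1): 77% × 77% × 29% = 17.1941% of Fairlane Industries Corp.
Aggregating (R2): 9.009% + 17.1941% = 26.2031%.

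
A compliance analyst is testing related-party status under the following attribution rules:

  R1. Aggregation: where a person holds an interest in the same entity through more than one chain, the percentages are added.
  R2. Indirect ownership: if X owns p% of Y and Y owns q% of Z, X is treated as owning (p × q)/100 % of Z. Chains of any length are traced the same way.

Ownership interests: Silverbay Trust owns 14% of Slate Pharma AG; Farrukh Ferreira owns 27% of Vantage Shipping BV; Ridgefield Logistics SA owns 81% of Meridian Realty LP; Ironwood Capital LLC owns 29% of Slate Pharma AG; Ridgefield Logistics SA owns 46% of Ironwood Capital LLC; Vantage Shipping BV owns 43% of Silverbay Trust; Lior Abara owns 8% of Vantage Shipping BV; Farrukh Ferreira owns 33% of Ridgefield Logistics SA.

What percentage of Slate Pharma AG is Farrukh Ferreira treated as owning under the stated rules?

Chain via Ridgefield Logistics SA → Ironwood Capital LLC (R2): 33% × 46% × 29% = 4.4022% of Slate Pharma AG.
Chain via Vantage Shipping BV → Silverbay Trust (R2): 27% × 43% × 14% = 1.6254% of Slate Pharma AG.
Aggregating (R1): 4.4022% + 1.6254% = 6.0276%.

6.0276%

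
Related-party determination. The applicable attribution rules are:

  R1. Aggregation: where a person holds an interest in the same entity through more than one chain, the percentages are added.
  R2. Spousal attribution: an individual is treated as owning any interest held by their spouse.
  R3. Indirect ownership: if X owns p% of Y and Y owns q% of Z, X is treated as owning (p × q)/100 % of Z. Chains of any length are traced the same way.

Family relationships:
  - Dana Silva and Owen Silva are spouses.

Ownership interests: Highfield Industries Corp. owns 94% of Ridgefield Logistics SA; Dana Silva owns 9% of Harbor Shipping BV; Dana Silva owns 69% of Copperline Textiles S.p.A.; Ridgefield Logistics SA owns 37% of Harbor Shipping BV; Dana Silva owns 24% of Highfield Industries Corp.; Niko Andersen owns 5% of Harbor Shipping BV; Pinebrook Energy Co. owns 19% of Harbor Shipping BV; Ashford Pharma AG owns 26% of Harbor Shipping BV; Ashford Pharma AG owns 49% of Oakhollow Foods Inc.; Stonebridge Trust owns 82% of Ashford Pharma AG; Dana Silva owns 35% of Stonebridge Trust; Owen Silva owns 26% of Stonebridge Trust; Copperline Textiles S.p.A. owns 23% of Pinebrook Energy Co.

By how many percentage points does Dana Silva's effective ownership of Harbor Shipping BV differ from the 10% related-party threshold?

23.3677

By spousal attribution (R2), Dana Silva is treated as also owning Owen Silva's interest in Stonebridge Trust, giving 35% + 26% = 61%.
Chain via Stonebridge Trust → Ashford Pharma AG (R3): 61% × 82% × 26% = 13.0052% of Harbor Shipping BV.
Chain via Copperline Textiles S.p.A. → Pinebrook Energy Co. (R3): 69% × 23% × 19% = 3.0153% of Harbor Shipping BV.
Chain via Highfield Industries Corp. → Ridgefield Logistics SA (R3): 24% × 94% × 37% = 8.3472% of Harbor Shipping BV.
Direct interest in Harbor Shipping BV: 9%.
Aggregating (R1): 13.0052% + 3.0153% + 8.3472% + 9% = 33.3677%.
33.3677% exceeds the 10% threshold by 23.3677 percentage points.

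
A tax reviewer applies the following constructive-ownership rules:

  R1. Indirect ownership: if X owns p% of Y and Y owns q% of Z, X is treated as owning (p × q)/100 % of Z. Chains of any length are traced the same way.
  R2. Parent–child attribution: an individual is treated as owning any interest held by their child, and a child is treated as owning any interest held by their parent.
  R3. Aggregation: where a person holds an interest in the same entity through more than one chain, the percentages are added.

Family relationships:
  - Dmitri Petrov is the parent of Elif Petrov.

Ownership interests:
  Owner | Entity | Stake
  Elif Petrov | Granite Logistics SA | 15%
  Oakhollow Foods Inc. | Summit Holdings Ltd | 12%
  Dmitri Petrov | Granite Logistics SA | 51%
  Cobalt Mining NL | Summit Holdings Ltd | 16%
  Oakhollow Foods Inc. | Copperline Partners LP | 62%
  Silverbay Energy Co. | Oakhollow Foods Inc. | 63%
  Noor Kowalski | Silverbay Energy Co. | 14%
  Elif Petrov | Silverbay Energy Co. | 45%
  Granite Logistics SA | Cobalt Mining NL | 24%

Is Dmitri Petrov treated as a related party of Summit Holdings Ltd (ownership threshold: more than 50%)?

By parent–child attribution (R2), Dmitri Petrov is treated as also owning Elif Petrov's interest in Granite Logistics SA, giving 51% + 15% = 66%.
By parent–child attribution (R2), Dmitri Petrov is treated as owning Elif Petrov's 45% interest in Silverbay Energy Co.
Chain via Granite Logistics SA → Cobalt Mining NL (R1): 66% × 24% × 16% = 2.5344% of Summit Holdings Ltd.
Chain via Silverbay Energy Co. → Oakhollow Foods Inc. (R1): 45% × 63% × 12% = 3.402% of Summit Holdings Ltd.
Aggregating (R3): 2.5344% + 3.402% = 5.9364%.
5.9364% does not exceed the 50% threshold, so Dmitri is not a related party to Summit Holdings Ltd.

No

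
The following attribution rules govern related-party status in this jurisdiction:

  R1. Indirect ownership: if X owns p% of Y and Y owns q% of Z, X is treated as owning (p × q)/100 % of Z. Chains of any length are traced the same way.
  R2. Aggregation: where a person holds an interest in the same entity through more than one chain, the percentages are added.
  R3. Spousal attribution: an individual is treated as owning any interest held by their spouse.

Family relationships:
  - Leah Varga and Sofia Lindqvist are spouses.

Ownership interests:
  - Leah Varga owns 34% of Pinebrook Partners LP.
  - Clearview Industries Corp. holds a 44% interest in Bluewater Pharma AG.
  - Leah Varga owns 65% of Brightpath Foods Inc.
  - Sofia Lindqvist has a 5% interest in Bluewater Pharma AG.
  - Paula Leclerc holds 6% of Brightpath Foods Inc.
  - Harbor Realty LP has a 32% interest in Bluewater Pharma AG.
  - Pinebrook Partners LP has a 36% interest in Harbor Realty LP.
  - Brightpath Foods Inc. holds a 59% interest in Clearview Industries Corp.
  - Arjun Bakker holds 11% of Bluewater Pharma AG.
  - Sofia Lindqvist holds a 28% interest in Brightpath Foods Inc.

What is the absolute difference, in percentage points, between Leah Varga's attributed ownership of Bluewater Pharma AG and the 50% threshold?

16.9404

By spousal attribution (R3), Leah Varga is treated as also owning Sofia Lindqvist's interest in Brightpath Foods Inc, giving 65% + 28% = 93%.
By spousal attribution (R3), Leah Varga is treated as owning Sofia Lindqvist's 5% interest in Bluewater Pharma AG.
Chain via Pinebrook Partners LP → Harbor Realty LP (R1): 34% × 36% × 32% = 3.9168% of Bluewater Pharma AG.
Chain via Brightpath Foods Inc. → Clearview Industries Corp. (R1): 93% × 59% × 44% = 24.1428% of Bluewater Pharma AG.
Direct interest in Bluewater Pharma AG: 5%.
Aggregating (R2): 3.9168% + 24.1428% + 5% = 33.0596%.
33.0596% falls short of the 50% threshold by 16.9404 percentage points.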